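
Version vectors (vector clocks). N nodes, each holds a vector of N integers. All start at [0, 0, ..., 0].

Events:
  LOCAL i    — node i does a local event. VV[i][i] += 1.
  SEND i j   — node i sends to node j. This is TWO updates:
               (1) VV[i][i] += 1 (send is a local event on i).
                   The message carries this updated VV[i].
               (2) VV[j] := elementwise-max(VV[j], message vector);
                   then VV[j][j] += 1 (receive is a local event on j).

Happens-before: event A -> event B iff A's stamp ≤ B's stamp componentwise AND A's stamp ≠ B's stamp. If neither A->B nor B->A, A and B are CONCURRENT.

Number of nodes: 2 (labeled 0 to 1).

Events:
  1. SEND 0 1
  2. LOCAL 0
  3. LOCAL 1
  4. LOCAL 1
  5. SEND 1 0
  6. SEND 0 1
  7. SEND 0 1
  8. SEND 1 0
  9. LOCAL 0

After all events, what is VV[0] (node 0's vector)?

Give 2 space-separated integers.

Answer: 7 7

Derivation:
Initial: VV[0]=[0, 0]
Initial: VV[1]=[0, 0]
Event 1: SEND 0->1: VV[0][0]++ -> VV[0]=[1, 0], msg_vec=[1, 0]; VV[1]=max(VV[1],msg_vec) then VV[1][1]++ -> VV[1]=[1, 1]
Event 2: LOCAL 0: VV[0][0]++ -> VV[0]=[2, 0]
Event 3: LOCAL 1: VV[1][1]++ -> VV[1]=[1, 2]
Event 4: LOCAL 1: VV[1][1]++ -> VV[1]=[1, 3]
Event 5: SEND 1->0: VV[1][1]++ -> VV[1]=[1, 4], msg_vec=[1, 4]; VV[0]=max(VV[0],msg_vec) then VV[0][0]++ -> VV[0]=[3, 4]
Event 6: SEND 0->1: VV[0][0]++ -> VV[0]=[4, 4], msg_vec=[4, 4]; VV[1]=max(VV[1],msg_vec) then VV[1][1]++ -> VV[1]=[4, 5]
Event 7: SEND 0->1: VV[0][0]++ -> VV[0]=[5, 4], msg_vec=[5, 4]; VV[1]=max(VV[1],msg_vec) then VV[1][1]++ -> VV[1]=[5, 6]
Event 8: SEND 1->0: VV[1][1]++ -> VV[1]=[5, 7], msg_vec=[5, 7]; VV[0]=max(VV[0],msg_vec) then VV[0][0]++ -> VV[0]=[6, 7]
Event 9: LOCAL 0: VV[0][0]++ -> VV[0]=[7, 7]
Final vectors: VV[0]=[7, 7]; VV[1]=[5, 7]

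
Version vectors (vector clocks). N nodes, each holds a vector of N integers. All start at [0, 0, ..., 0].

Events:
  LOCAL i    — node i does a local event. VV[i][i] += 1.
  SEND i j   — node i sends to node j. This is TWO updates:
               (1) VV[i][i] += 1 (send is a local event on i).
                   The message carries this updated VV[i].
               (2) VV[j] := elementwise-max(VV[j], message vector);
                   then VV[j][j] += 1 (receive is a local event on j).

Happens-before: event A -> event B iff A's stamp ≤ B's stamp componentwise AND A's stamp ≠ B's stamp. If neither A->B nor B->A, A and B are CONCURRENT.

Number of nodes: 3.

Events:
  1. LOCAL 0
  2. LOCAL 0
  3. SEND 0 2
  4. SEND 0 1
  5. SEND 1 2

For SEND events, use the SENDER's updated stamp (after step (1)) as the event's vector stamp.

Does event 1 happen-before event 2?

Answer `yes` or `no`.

Answer: yes

Derivation:
Initial: VV[0]=[0, 0, 0]
Initial: VV[1]=[0, 0, 0]
Initial: VV[2]=[0, 0, 0]
Event 1: LOCAL 0: VV[0][0]++ -> VV[0]=[1, 0, 0]
Event 2: LOCAL 0: VV[0][0]++ -> VV[0]=[2, 0, 0]
Event 3: SEND 0->2: VV[0][0]++ -> VV[0]=[3, 0, 0], msg_vec=[3, 0, 0]; VV[2]=max(VV[2],msg_vec) then VV[2][2]++ -> VV[2]=[3, 0, 1]
Event 4: SEND 0->1: VV[0][0]++ -> VV[0]=[4, 0, 0], msg_vec=[4, 0, 0]; VV[1]=max(VV[1],msg_vec) then VV[1][1]++ -> VV[1]=[4, 1, 0]
Event 5: SEND 1->2: VV[1][1]++ -> VV[1]=[4, 2, 0], msg_vec=[4, 2, 0]; VV[2]=max(VV[2],msg_vec) then VV[2][2]++ -> VV[2]=[4, 2, 2]
Event 1 stamp: [1, 0, 0]
Event 2 stamp: [2, 0, 0]
[1, 0, 0] <= [2, 0, 0]? True. Equal? False. Happens-before: True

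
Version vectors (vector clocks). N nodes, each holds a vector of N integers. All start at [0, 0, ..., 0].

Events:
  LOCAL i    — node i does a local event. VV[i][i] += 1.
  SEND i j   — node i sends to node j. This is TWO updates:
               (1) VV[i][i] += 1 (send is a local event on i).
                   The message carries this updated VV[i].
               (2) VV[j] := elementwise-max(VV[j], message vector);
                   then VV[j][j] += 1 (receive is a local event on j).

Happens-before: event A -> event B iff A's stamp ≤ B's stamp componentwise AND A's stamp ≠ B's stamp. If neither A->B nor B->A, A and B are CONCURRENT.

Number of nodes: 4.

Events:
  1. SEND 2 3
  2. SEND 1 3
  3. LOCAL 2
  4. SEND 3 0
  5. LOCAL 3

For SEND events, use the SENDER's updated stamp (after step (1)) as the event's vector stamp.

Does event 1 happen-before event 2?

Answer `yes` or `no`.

Initial: VV[0]=[0, 0, 0, 0]
Initial: VV[1]=[0, 0, 0, 0]
Initial: VV[2]=[0, 0, 0, 0]
Initial: VV[3]=[0, 0, 0, 0]
Event 1: SEND 2->3: VV[2][2]++ -> VV[2]=[0, 0, 1, 0], msg_vec=[0, 0, 1, 0]; VV[3]=max(VV[3],msg_vec) then VV[3][3]++ -> VV[3]=[0, 0, 1, 1]
Event 2: SEND 1->3: VV[1][1]++ -> VV[1]=[0, 1, 0, 0], msg_vec=[0, 1, 0, 0]; VV[3]=max(VV[3],msg_vec) then VV[3][3]++ -> VV[3]=[0, 1, 1, 2]
Event 3: LOCAL 2: VV[2][2]++ -> VV[2]=[0, 0, 2, 0]
Event 4: SEND 3->0: VV[3][3]++ -> VV[3]=[0, 1, 1, 3], msg_vec=[0, 1, 1, 3]; VV[0]=max(VV[0],msg_vec) then VV[0][0]++ -> VV[0]=[1, 1, 1, 3]
Event 5: LOCAL 3: VV[3][3]++ -> VV[3]=[0, 1, 1, 4]
Event 1 stamp: [0, 0, 1, 0]
Event 2 stamp: [0, 1, 0, 0]
[0, 0, 1, 0] <= [0, 1, 0, 0]? False. Equal? False. Happens-before: False

Answer: no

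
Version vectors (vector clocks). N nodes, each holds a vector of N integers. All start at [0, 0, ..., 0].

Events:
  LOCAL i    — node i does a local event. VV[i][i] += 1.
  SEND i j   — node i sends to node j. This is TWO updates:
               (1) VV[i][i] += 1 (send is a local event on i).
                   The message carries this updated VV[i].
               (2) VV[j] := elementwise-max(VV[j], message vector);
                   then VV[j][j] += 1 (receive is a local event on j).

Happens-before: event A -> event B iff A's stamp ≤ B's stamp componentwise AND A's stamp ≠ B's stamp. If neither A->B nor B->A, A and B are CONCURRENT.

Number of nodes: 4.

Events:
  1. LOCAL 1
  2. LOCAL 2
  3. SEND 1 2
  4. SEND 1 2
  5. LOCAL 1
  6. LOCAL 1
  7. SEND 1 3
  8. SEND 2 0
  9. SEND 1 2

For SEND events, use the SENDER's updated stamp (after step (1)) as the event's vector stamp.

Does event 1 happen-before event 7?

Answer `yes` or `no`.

Answer: yes

Derivation:
Initial: VV[0]=[0, 0, 0, 0]
Initial: VV[1]=[0, 0, 0, 0]
Initial: VV[2]=[0, 0, 0, 0]
Initial: VV[3]=[0, 0, 0, 0]
Event 1: LOCAL 1: VV[1][1]++ -> VV[1]=[0, 1, 0, 0]
Event 2: LOCAL 2: VV[2][2]++ -> VV[2]=[0, 0, 1, 0]
Event 3: SEND 1->2: VV[1][1]++ -> VV[1]=[0, 2, 0, 0], msg_vec=[0, 2, 0, 0]; VV[2]=max(VV[2],msg_vec) then VV[2][2]++ -> VV[2]=[0, 2, 2, 0]
Event 4: SEND 1->2: VV[1][1]++ -> VV[1]=[0, 3, 0, 0], msg_vec=[0, 3, 0, 0]; VV[2]=max(VV[2],msg_vec) then VV[2][2]++ -> VV[2]=[0, 3, 3, 0]
Event 5: LOCAL 1: VV[1][1]++ -> VV[1]=[0, 4, 0, 0]
Event 6: LOCAL 1: VV[1][1]++ -> VV[1]=[0, 5, 0, 0]
Event 7: SEND 1->3: VV[1][1]++ -> VV[1]=[0, 6, 0, 0], msg_vec=[0, 6, 0, 0]; VV[3]=max(VV[3],msg_vec) then VV[3][3]++ -> VV[3]=[0, 6, 0, 1]
Event 8: SEND 2->0: VV[2][2]++ -> VV[2]=[0, 3, 4, 0], msg_vec=[0, 3, 4, 0]; VV[0]=max(VV[0],msg_vec) then VV[0][0]++ -> VV[0]=[1, 3, 4, 0]
Event 9: SEND 1->2: VV[1][1]++ -> VV[1]=[0, 7, 0, 0], msg_vec=[0, 7, 0, 0]; VV[2]=max(VV[2],msg_vec) then VV[2][2]++ -> VV[2]=[0, 7, 5, 0]
Event 1 stamp: [0, 1, 0, 0]
Event 7 stamp: [0, 6, 0, 0]
[0, 1, 0, 0] <= [0, 6, 0, 0]? True. Equal? False. Happens-before: True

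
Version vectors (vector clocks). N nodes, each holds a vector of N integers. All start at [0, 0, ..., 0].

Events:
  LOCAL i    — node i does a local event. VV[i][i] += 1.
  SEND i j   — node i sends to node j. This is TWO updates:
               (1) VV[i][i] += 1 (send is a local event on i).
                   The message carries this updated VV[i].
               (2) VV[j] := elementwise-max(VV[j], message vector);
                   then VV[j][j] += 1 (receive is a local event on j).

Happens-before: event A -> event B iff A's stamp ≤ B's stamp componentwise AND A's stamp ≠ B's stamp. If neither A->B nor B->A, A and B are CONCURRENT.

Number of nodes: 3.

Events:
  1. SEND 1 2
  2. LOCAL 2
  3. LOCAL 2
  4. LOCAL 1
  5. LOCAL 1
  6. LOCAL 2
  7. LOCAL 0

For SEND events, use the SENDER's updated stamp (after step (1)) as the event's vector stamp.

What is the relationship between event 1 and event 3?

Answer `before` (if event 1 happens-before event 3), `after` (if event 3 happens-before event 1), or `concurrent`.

Answer: before

Derivation:
Initial: VV[0]=[0, 0, 0]
Initial: VV[1]=[0, 0, 0]
Initial: VV[2]=[0, 0, 0]
Event 1: SEND 1->2: VV[1][1]++ -> VV[1]=[0, 1, 0], msg_vec=[0, 1, 0]; VV[2]=max(VV[2],msg_vec) then VV[2][2]++ -> VV[2]=[0, 1, 1]
Event 2: LOCAL 2: VV[2][2]++ -> VV[2]=[0, 1, 2]
Event 3: LOCAL 2: VV[2][2]++ -> VV[2]=[0, 1, 3]
Event 4: LOCAL 1: VV[1][1]++ -> VV[1]=[0, 2, 0]
Event 5: LOCAL 1: VV[1][1]++ -> VV[1]=[0, 3, 0]
Event 6: LOCAL 2: VV[2][2]++ -> VV[2]=[0, 1, 4]
Event 7: LOCAL 0: VV[0][0]++ -> VV[0]=[1, 0, 0]
Event 1 stamp: [0, 1, 0]
Event 3 stamp: [0, 1, 3]
[0, 1, 0] <= [0, 1, 3]? True
[0, 1, 3] <= [0, 1, 0]? False
Relation: before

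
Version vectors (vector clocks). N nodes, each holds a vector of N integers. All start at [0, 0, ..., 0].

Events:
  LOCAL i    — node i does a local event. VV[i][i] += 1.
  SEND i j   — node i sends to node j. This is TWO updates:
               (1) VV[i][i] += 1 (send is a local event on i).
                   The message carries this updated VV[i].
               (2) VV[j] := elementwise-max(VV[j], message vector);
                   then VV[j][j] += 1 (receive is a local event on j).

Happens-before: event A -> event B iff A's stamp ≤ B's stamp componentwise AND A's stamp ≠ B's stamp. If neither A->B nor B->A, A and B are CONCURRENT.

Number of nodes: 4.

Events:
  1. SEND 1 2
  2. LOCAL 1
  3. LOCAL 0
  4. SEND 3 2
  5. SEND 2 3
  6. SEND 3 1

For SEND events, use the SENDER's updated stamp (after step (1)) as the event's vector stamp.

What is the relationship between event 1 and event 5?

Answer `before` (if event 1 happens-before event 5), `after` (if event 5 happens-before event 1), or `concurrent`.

Initial: VV[0]=[0, 0, 0, 0]
Initial: VV[1]=[0, 0, 0, 0]
Initial: VV[2]=[0, 0, 0, 0]
Initial: VV[3]=[0, 0, 0, 0]
Event 1: SEND 1->2: VV[1][1]++ -> VV[1]=[0, 1, 0, 0], msg_vec=[0, 1, 0, 0]; VV[2]=max(VV[2],msg_vec) then VV[2][2]++ -> VV[2]=[0, 1, 1, 0]
Event 2: LOCAL 1: VV[1][1]++ -> VV[1]=[0, 2, 0, 0]
Event 3: LOCAL 0: VV[0][0]++ -> VV[0]=[1, 0, 0, 0]
Event 4: SEND 3->2: VV[3][3]++ -> VV[3]=[0, 0, 0, 1], msg_vec=[0, 0, 0, 1]; VV[2]=max(VV[2],msg_vec) then VV[2][2]++ -> VV[2]=[0, 1, 2, 1]
Event 5: SEND 2->3: VV[2][2]++ -> VV[2]=[0, 1, 3, 1], msg_vec=[0, 1, 3, 1]; VV[3]=max(VV[3],msg_vec) then VV[3][3]++ -> VV[3]=[0, 1, 3, 2]
Event 6: SEND 3->1: VV[3][3]++ -> VV[3]=[0, 1, 3, 3], msg_vec=[0, 1, 3, 3]; VV[1]=max(VV[1],msg_vec) then VV[1][1]++ -> VV[1]=[0, 3, 3, 3]
Event 1 stamp: [0, 1, 0, 0]
Event 5 stamp: [0, 1, 3, 1]
[0, 1, 0, 0] <= [0, 1, 3, 1]? True
[0, 1, 3, 1] <= [0, 1, 0, 0]? False
Relation: before

Answer: before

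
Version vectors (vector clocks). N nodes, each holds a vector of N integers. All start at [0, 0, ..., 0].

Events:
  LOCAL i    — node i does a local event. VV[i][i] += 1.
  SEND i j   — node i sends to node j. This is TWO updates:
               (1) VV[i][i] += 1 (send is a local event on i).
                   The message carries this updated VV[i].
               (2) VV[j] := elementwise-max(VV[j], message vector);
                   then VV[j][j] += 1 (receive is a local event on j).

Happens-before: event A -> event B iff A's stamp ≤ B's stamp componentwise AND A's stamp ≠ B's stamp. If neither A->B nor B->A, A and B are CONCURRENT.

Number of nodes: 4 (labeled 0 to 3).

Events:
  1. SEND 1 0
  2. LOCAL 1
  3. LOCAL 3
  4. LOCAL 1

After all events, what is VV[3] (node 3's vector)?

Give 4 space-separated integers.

Answer: 0 0 0 1

Derivation:
Initial: VV[0]=[0, 0, 0, 0]
Initial: VV[1]=[0, 0, 0, 0]
Initial: VV[2]=[0, 0, 0, 0]
Initial: VV[3]=[0, 0, 0, 0]
Event 1: SEND 1->0: VV[1][1]++ -> VV[1]=[0, 1, 0, 0], msg_vec=[0, 1, 0, 0]; VV[0]=max(VV[0],msg_vec) then VV[0][0]++ -> VV[0]=[1, 1, 0, 0]
Event 2: LOCAL 1: VV[1][1]++ -> VV[1]=[0, 2, 0, 0]
Event 3: LOCAL 3: VV[3][3]++ -> VV[3]=[0, 0, 0, 1]
Event 4: LOCAL 1: VV[1][1]++ -> VV[1]=[0, 3, 0, 0]
Final vectors: VV[0]=[1, 1, 0, 0]; VV[1]=[0, 3, 0, 0]; VV[2]=[0, 0, 0, 0]; VV[3]=[0, 0, 0, 1]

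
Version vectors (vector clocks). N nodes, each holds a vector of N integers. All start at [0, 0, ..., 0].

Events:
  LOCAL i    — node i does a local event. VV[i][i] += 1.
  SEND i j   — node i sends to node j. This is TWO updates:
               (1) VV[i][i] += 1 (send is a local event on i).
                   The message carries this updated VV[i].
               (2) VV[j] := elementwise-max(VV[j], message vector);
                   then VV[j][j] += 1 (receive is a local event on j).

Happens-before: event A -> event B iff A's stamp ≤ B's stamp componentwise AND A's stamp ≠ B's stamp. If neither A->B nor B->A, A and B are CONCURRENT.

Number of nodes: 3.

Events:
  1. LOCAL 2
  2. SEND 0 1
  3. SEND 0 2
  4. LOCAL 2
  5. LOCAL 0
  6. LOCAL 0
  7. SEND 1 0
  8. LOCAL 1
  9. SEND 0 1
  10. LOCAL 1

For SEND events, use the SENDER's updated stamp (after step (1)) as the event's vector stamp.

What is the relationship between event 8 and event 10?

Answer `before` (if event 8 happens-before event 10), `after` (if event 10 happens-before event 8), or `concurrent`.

Initial: VV[0]=[0, 0, 0]
Initial: VV[1]=[0, 0, 0]
Initial: VV[2]=[0, 0, 0]
Event 1: LOCAL 2: VV[2][2]++ -> VV[2]=[0, 0, 1]
Event 2: SEND 0->1: VV[0][0]++ -> VV[0]=[1, 0, 0], msg_vec=[1, 0, 0]; VV[1]=max(VV[1],msg_vec) then VV[1][1]++ -> VV[1]=[1, 1, 0]
Event 3: SEND 0->2: VV[0][0]++ -> VV[0]=[2, 0, 0], msg_vec=[2, 0, 0]; VV[2]=max(VV[2],msg_vec) then VV[2][2]++ -> VV[2]=[2, 0, 2]
Event 4: LOCAL 2: VV[2][2]++ -> VV[2]=[2, 0, 3]
Event 5: LOCAL 0: VV[0][0]++ -> VV[0]=[3, 0, 0]
Event 6: LOCAL 0: VV[0][0]++ -> VV[0]=[4, 0, 0]
Event 7: SEND 1->0: VV[1][1]++ -> VV[1]=[1, 2, 0], msg_vec=[1, 2, 0]; VV[0]=max(VV[0],msg_vec) then VV[0][0]++ -> VV[0]=[5, 2, 0]
Event 8: LOCAL 1: VV[1][1]++ -> VV[1]=[1, 3, 0]
Event 9: SEND 0->1: VV[0][0]++ -> VV[0]=[6, 2, 0], msg_vec=[6, 2, 0]; VV[1]=max(VV[1],msg_vec) then VV[1][1]++ -> VV[1]=[6, 4, 0]
Event 10: LOCAL 1: VV[1][1]++ -> VV[1]=[6, 5, 0]
Event 8 stamp: [1, 3, 0]
Event 10 stamp: [6, 5, 0]
[1, 3, 0] <= [6, 5, 0]? True
[6, 5, 0] <= [1, 3, 0]? False
Relation: before

Answer: before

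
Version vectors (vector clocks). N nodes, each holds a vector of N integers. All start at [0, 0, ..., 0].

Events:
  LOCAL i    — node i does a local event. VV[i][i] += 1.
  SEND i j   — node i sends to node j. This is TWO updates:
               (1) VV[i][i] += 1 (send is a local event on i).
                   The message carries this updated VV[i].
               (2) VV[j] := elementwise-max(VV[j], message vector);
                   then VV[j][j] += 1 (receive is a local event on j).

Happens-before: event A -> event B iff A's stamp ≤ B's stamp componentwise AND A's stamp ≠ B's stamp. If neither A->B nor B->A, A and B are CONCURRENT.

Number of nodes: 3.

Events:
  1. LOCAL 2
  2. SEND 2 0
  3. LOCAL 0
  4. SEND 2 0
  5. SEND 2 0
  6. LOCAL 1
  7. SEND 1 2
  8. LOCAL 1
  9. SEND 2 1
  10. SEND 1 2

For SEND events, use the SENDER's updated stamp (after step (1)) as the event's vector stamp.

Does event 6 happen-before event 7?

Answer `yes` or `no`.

Initial: VV[0]=[0, 0, 0]
Initial: VV[1]=[0, 0, 0]
Initial: VV[2]=[0, 0, 0]
Event 1: LOCAL 2: VV[2][2]++ -> VV[2]=[0, 0, 1]
Event 2: SEND 2->0: VV[2][2]++ -> VV[2]=[0, 0, 2], msg_vec=[0, 0, 2]; VV[0]=max(VV[0],msg_vec) then VV[0][0]++ -> VV[0]=[1, 0, 2]
Event 3: LOCAL 0: VV[0][0]++ -> VV[0]=[2, 0, 2]
Event 4: SEND 2->0: VV[2][2]++ -> VV[2]=[0, 0, 3], msg_vec=[0, 0, 3]; VV[0]=max(VV[0],msg_vec) then VV[0][0]++ -> VV[0]=[3, 0, 3]
Event 5: SEND 2->0: VV[2][2]++ -> VV[2]=[0, 0, 4], msg_vec=[0, 0, 4]; VV[0]=max(VV[0],msg_vec) then VV[0][0]++ -> VV[0]=[4, 0, 4]
Event 6: LOCAL 1: VV[1][1]++ -> VV[1]=[0, 1, 0]
Event 7: SEND 1->2: VV[1][1]++ -> VV[1]=[0, 2, 0], msg_vec=[0, 2, 0]; VV[2]=max(VV[2],msg_vec) then VV[2][2]++ -> VV[2]=[0, 2, 5]
Event 8: LOCAL 1: VV[1][1]++ -> VV[1]=[0, 3, 0]
Event 9: SEND 2->1: VV[2][2]++ -> VV[2]=[0, 2, 6], msg_vec=[0, 2, 6]; VV[1]=max(VV[1],msg_vec) then VV[1][1]++ -> VV[1]=[0, 4, 6]
Event 10: SEND 1->2: VV[1][1]++ -> VV[1]=[0, 5, 6], msg_vec=[0, 5, 6]; VV[2]=max(VV[2],msg_vec) then VV[2][2]++ -> VV[2]=[0, 5, 7]
Event 6 stamp: [0, 1, 0]
Event 7 stamp: [0, 2, 0]
[0, 1, 0] <= [0, 2, 0]? True. Equal? False. Happens-before: True

Answer: yes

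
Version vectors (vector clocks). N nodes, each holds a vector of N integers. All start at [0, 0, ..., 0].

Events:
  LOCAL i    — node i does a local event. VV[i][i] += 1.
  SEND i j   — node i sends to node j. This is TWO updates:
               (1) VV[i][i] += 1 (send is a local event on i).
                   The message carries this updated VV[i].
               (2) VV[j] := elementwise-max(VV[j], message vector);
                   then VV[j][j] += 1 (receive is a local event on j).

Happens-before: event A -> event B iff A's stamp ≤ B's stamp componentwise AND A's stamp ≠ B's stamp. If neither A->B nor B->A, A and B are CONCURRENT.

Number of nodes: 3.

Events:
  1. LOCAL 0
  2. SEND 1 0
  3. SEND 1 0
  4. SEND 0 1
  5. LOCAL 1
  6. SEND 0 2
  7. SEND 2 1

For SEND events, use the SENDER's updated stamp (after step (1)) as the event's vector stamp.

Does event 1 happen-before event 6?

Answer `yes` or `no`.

Initial: VV[0]=[0, 0, 0]
Initial: VV[1]=[0, 0, 0]
Initial: VV[2]=[0, 0, 0]
Event 1: LOCAL 0: VV[0][0]++ -> VV[0]=[1, 0, 0]
Event 2: SEND 1->0: VV[1][1]++ -> VV[1]=[0, 1, 0], msg_vec=[0, 1, 0]; VV[0]=max(VV[0],msg_vec) then VV[0][0]++ -> VV[0]=[2, 1, 0]
Event 3: SEND 1->0: VV[1][1]++ -> VV[1]=[0, 2, 0], msg_vec=[0, 2, 0]; VV[0]=max(VV[0],msg_vec) then VV[0][0]++ -> VV[0]=[3, 2, 0]
Event 4: SEND 0->1: VV[0][0]++ -> VV[0]=[4, 2, 0], msg_vec=[4, 2, 0]; VV[1]=max(VV[1],msg_vec) then VV[1][1]++ -> VV[1]=[4, 3, 0]
Event 5: LOCAL 1: VV[1][1]++ -> VV[1]=[4, 4, 0]
Event 6: SEND 0->2: VV[0][0]++ -> VV[0]=[5, 2, 0], msg_vec=[5, 2, 0]; VV[2]=max(VV[2],msg_vec) then VV[2][2]++ -> VV[2]=[5, 2, 1]
Event 7: SEND 2->1: VV[2][2]++ -> VV[2]=[5, 2, 2], msg_vec=[5, 2, 2]; VV[1]=max(VV[1],msg_vec) then VV[1][1]++ -> VV[1]=[5, 5, 2]
Event 1 stamp: [1, 0, 0]
Event 6 stamp: [5, 2, 0]
[1, 0, 0] <= [5, 2, 0]? True. Equal? False. Happens-before: True

Answer: yes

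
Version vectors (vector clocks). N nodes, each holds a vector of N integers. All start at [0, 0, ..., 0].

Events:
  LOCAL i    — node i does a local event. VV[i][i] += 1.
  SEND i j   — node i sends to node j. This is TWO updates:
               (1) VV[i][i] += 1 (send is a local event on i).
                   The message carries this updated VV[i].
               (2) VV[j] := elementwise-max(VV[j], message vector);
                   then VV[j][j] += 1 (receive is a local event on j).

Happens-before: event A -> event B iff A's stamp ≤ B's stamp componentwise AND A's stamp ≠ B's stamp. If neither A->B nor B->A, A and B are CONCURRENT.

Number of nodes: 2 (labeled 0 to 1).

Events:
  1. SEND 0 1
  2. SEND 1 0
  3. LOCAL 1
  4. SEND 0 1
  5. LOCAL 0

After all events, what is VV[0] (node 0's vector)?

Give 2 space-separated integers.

Initial: VV[0]=[0, 0]
Initial: VV[1]=[0, 0]
Event 1: SEND 0->1: VV[0][0]++ -> VV[0]=[1, 0], msg_vec=[1, 0]; VV[1]=max(VV[1],msg_vec) then VV[1][1]++ -> VV[1]=[1, 1]
Event 2: SEND 1->0: VV[1][1]++ -> VV[1]=[1, 2], msg_vec=[1, 2]; VV[0]=max(VV[0],msg_vec) then VV[0][0]++ -> VV[0]=[2, 2]
Event 3: LOCAL 1: VV[1][1]++ -> VV[1]=[1, 3]
Event 4: SEND 0->1: VV[0][0]++ -> VV[0]=[3, 2], msg_vec=[3, 2]; VV[1]=max(VV[1],msg_vec) then VV[1][1]++ -> VV[1]=[3, 4]
Event 5: LOCAL 0: VV[0][0]++ -> VV[0]=[4, 2]
Final vectors: VV[0]=[4, 2]; VV[1]=[3, 4]

Answer: 4 2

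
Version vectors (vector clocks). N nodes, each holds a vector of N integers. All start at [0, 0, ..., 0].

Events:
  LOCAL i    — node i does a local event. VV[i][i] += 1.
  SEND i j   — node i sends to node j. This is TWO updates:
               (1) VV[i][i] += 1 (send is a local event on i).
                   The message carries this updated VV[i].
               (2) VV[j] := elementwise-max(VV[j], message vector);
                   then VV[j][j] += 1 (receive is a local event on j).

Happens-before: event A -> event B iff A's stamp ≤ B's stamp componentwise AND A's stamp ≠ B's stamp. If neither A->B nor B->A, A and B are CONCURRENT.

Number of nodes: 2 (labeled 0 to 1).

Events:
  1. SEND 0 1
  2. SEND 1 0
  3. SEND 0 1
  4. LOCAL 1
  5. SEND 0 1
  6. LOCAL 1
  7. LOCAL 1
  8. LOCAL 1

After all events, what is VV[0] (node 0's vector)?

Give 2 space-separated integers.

Answer: 4 2

Derivation:
Initial: VV[0]=[0, 0]
Initial: VV[1]=[0, 0]
Event 1: SEND 0->1: VV[0][0]++ -> VV[0]=[1, 0], msg_vec=[1, 0]; VV[1]=max(VV[1],msg_vec) then VV[1][1]++ -> VV[1]=[1, 1]
Event 2: SEND 1->0: VV[1][1]++ -> VV[1]=[1, 2], msg_vec=[1, 2]; VV[0]=max(VV[0],msg_vec) then VV[0][0]++ -> VV[0]=[2, 2]
Event 3: SEND 0->1: VV[0][0]++ -> VV[0]=[3, 2], msg_vec=[3, 2]; VV[1]=max(VV[1],msg_vec) then VV[1][1]++ -> VV[1]=[3, 3]
Event 4: LOCAL 1: VV[1][1]++ -> VV[1]=[3, 4]
Event 5: SEND 0->1: VV[0][0]++ -> VV[0]=[4, 2], msg_vec=[4, 2]; VV[1]=max(VV[1],msg_vec) then VV[1][1]++ -> VV[1]=[4, 5]
Event 6: LOCAL 1: VV[1][1]++ -> VV[1]=[4, 6]
Event 7: LOCAL 1: VV[1][1]++ -> VV[1]=[4, 7]
Event 8: LOCAL 1: VV[1][1]++ -> VV[1]=[4, 8]
Final vectors: VV[0]=[4, 2]; VV[1]=[4, 8]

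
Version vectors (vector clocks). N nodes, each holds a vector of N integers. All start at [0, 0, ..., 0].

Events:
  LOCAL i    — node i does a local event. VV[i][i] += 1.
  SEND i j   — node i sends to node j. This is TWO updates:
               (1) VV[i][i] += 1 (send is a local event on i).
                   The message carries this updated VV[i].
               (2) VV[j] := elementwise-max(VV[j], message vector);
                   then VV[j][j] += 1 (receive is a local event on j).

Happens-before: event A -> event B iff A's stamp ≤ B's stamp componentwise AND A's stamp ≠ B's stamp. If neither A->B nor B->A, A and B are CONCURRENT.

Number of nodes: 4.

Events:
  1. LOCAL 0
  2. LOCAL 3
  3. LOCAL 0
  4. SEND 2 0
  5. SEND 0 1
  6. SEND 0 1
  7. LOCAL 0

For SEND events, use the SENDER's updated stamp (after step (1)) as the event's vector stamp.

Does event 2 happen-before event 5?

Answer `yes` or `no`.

Initial: VV[0]=[0, 0, 0, 0]
Initial: VV[1]=[0, 0, 0, 0]
Initial: VV[2]=[0, 0, 0, 0]
Initial: VV[3]=[0, 0, 0, 0]
Event 1: LOCAL 0: VV[0][0]++ -> VV[0]=[1, 0, 0, 0]
Event 2: LOCAL 3: VV[3][3]++ -> VV[3]=[0, 0, 0, 1]
Event 3: LOCAL 0: VV[0][0]++ -> VV[0]=[2, 0, 0, 0]
Event 4: SEND 2->0: VV[2][2]++ -> VV[2]=[0, 0, 1, 0], msg_vec=[0, 0, 1, 0]; VV[0]=max(VV[0],msg_vec) then VV[0][0]++ -> VV[0]=[3, 0, 1, 0]
Event 5: SEND 0->1: VV[0][0]++ -> VV[0]=[4, 0, 1, 0], msg_vec=[4, 0, 1, 0]; VV[1]=max(VV[1],msg_vec) then VV[1][1]++ -> VV[1]=[4, 1, 1, 0]
Event 6: SEND 0->1: VV[0][0]++ -> VV[0]=[5, 0, 1, 0], msg_vec=[5, 0, 1, 0]; VV[1]=max(VV[1],msg_vec) then VV[1][1]++ -> VV[1]=[5, 2, 1, 0]
Event 7: LOCAL 0: VV[0][0]++ -> VV[0]=[6, 0, 1, 0]
Event 2 stamp: [0, 0, 0, 1]
Event 5 stamp: [4, 0, 1, 0]
[0, 0, 0, 1] <= [4, 0, 1, 0]? False. Equal? False. Happens-before: False

Answer: no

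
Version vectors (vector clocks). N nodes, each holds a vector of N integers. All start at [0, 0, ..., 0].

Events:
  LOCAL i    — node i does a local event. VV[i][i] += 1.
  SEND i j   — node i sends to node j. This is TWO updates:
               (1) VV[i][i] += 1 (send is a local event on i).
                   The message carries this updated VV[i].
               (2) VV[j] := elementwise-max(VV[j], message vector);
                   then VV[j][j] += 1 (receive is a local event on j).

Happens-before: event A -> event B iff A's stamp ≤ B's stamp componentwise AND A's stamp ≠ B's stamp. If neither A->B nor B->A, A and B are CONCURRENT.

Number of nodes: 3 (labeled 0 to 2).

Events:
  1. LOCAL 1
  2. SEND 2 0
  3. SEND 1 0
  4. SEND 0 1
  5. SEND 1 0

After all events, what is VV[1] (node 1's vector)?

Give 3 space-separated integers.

Answer: 3 4 1

Derivation:
Initial: VV[0]=[0, 0, 0]
Initial: VV[1]=[0, 0, 0]
Initial: VV[2]=[0, 0, 0]
Event 1: LOCAL 1: VV[1][1]++ -> VV[1]=[0, 1, 0]
Event 2: SEND 2->0: VV[2][2]++ -> VV[2]=[0, 0, 1], msg_vec=[0, 0, 1]; VV[0]=max(VV[0],msg_vec) then VV[0][0]++ -> VV[0]=[1, 0, 1]
Event 3: SEND 1->0: VV[1][1]++ -> VV[1]=[0, 2, 0], msg_vec=[0, 2, 0]; VV[0]=max(VV[0],msg_vec) then VV[0][0]++ -> VV[0]=[2, 2, 1]
Event 4: SEND 0->1: VV[0][0]++ -> VV[0]=[3, 2, 1], msg_vec=[3, 2, 1]; VV[1]=max(VV[1],msg_vec) then VV[1][1]++ -> VV[1]=[3, 3, 1]
Event 5: SEND 1->0: VV[1][1]++ -> VV[1]=[3, 4, 1], msg_vec=[3, 4, 1]; VV[0]=max(VV[0],msg_vec) then VV[0][0]++ -> VV[0]=[4, 4, 1]
Final vectors: VV[0]=[4, 4, 1]; VV[1]=[3, 4, 1]; VV[2]=[0, 0, 1]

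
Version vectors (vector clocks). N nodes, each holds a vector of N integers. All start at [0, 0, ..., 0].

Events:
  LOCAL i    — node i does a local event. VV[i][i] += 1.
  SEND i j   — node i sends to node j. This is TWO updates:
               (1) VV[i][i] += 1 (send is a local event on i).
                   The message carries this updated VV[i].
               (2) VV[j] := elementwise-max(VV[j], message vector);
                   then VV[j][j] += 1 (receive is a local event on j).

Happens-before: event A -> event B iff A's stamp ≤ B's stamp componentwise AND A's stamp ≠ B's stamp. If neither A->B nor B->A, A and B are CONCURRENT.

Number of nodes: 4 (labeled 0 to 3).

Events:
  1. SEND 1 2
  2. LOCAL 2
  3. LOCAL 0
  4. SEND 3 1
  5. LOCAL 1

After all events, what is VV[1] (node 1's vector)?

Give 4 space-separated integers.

Answer: 0 3 0 1

Derivation:
Initial: VV[0]=[0, 0, 0, 0]
Initial: VV[1]=[0, 0, 0, 0]
Initial: VV[2]=[0, 0, 0, 0]
Initial: VV[3]=[0, 0, 0, 0]
Event 1: SEND 1->2: VV[1][1]++ -> VV[1]=[0, 1, 0, 0], msg_vec=[0, 1, 0, 0]; VV[2]=max(VV[2],msg_vec) then VV[2][2]++ -> VV[2]=[0, 1, 1, 0]
Event 2: LOCAL 2: VV[2][2]++ -> VV[2]=[0, 1, 2, 0]
Event 3: LOCAL 0: VV[0][0]++ -> VV[0]=[1, 0, 0, 0]
Event 4: SEND 3->1: VV[3][3]++ -> VV[3]=[0, 0, 0, 1], msg_vec=[0, 0, 0, 1]; VV[1]=max(VV[1],msg_vec) then VV[1][1]++ -> VV[1]=[0, 2, 0, 1]
Event 5: LOCAL 1: VV[1][1]++ -> VV[1]=[0, 3, 0, 1]
Final vectors: VV[0]=[1, 0, 0, 0]; VV[1]=[0, 3, 0, 1]; VV[2]=[0, 1, 2, 0]; VV[3]=[0, 0, 0, 1]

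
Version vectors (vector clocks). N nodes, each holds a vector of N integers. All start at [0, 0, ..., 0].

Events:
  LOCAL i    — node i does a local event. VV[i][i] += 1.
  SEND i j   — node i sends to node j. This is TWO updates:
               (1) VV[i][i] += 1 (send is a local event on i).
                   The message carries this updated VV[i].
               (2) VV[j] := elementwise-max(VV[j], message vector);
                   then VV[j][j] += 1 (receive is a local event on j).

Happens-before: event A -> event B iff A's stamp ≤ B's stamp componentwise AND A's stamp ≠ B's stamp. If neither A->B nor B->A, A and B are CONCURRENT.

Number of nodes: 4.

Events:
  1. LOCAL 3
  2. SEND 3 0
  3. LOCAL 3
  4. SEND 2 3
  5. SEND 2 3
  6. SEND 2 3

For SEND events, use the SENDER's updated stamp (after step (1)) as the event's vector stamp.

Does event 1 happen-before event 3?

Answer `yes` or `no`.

Initial: VV[0]=[0, 0, 0, 0]
Initial: VV[1]=[0, 0, 0, 0]
Initial: VV[2]=[0, 0, 0, 0]
Initial: VV[3]=[0, 0, 0, 0]
Event 1: LOCAL 3: VV[3][3]++ -> VV[3]=[0, 0, 0, 1]
Event 2: SEND 3->0: VV[3][3]++ -> VV[3]=[0, 0, 0, 2], msg_vec=[0, 0, 0, 2]; VV[0]=max(VV[0],msg_vec) then VV[0][0]++ -> VV[0]=[1, 0, 0, 2]
Event 3: LOCAL 3: VV[3][3]++ -> VV[3]=[0, 0, 0, 3]
Event 4: SEND 2->3: VV[2][2]++ -> VV[2]=[0, 0, 1, 0], msg_vec=[0, 0, 1, 0]; VV[3]=max(VV[3],msg_vec) then VV[3][3]++ -> VV[3]=[0, 0, 1, 4]
Event 5: SEND 2->3: VV[2][2]++ -> VV[2]=[0, 0, 2, 0], msg_vec=[0, 0, 2, 0]; VV[3]=max(VV[3],msg_vec) then VV[3][3]++ -> VV[3]=[0, 0, 2, 5]
Event 6: SEND 2->3: VV[2][2]++ -> VV[2]=[0, 0, 3, 0], msg_vec=[0, 0, 3, 0]; VV[3]=max(VV[3],msg_vec) then VV[3][3]++ -> VV[3]=[0, 0, 3, 6]
Event 1 stamp: [0, 0, 0, 1]
Event 3 stamp: [0, 0, 0, 3]
[0, 0, 0, 1] <= [0, 0, 0, 3]? True. Equal? False. Happens-before: True

Answer: yes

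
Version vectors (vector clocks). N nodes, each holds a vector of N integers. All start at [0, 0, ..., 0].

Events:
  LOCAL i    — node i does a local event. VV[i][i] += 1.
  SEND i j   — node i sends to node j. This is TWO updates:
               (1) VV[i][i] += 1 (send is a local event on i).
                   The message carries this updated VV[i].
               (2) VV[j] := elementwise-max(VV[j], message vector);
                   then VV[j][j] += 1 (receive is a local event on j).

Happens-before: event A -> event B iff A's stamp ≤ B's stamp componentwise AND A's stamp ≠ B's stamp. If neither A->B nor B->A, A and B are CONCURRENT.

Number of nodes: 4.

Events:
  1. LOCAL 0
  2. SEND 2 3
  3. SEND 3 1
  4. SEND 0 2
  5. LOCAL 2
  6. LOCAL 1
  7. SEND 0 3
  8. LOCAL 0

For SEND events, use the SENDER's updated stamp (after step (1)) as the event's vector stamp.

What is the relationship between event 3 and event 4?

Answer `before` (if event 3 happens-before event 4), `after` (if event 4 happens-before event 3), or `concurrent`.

Initial: VV[0]=[0, 0, 0, 0]
Initial: VV[1]=[0, 0, 0, 0]
Initial: VV[2]=[0, 0, 0, 0]
Initial: VV[3]=[0, 0, 0, 0]
Event 1: LOCAL 0: VV[0][0]++ -> VV[0]=[1, 0, 0, 0]
Event 2: SEND 2->3: VV[2][2]++ -> VV[2]=[0, 0, 1, 0], msg_vec=[0, 0, 1, 0]; VV[3]=max(VV[3],msg_vec) then VV[3][3]++ -> VV[3]=[0, 0, 1, 1]
Event 3: SEND 3->1: VV[3][3]++ -> VV[3]=[0, 0, 1, 2], msg_vec=[0, 0, 1, 2]; VV[1]=max(VV[1],msg_vec) then VV[1][1]++ -> VV[1]=[0, 1, 1, 2]
Event 4: SEND 0->2: VV[0][0]++ -> VV[0]=[2, 0, 0, 0], msg_vec=[2, 0, 0, 0]; VV[2]=max(VV[2],msg_vec) then VV[2][2]++ -> VV[2]=[2, 0, 2, 0]
Event 5: LOCAL 2: VV[2][2]++ -> VV[2]=[2, 0, 3, 0]
Event 6: LOCAL 1: VV[1][1]++ -> VV[1]=[0, 2, 1, 2]
Event 7: SEND 0->3: VV[0][0]++ -> VV[0]=[3, 0, 0, 0], msg_vec=[3, 0, 0, 0]; VV[3]=max(VV[3],msg_vec) then VV[3][3]++ -> VV[3]=[3, 0, 1, 3]
Event 8: LOCAL 0: VV[0][0]++ -> VV[0]=[4, 0, 0, 0]
Event 3 stamp: [0, 0, 1, 2]
Event 4 stamp: [2, 0, 0, 0]
[0, 0, 1, 2] <= [2, 0, 0, 0]? False
[2, 0, 0, 0] <= [0, 0, 1, 2]? False
Relation: concurrent

Answer: concurrent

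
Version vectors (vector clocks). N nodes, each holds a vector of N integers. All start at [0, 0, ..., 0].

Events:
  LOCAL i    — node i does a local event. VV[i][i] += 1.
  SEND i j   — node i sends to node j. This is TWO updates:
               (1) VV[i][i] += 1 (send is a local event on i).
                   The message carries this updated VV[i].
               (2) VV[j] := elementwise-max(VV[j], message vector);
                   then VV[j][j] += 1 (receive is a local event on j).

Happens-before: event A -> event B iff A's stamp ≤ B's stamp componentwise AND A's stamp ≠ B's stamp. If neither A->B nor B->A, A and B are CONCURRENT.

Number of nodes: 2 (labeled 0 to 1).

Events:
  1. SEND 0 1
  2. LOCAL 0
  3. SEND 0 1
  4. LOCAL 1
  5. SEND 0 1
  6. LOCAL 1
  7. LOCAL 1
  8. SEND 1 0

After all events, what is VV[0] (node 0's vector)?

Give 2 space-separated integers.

Initial: VV[0]=[0, 0]
Initial: VV[1]=[0, 0]
Event 1: SEND 0->1: VV[0][0]++ -> VV[0]=[1, 0], msg_vec=[1, 0]; VV[1]=max(VV[1],msg_vec) then VV[1][1]++ -> VV[1]=[1, 1]
Event 2: LOCAL 0: VV[0][0]++ -> VV[0]=[2, 0]
Event 3: SEND 0->1: VV[0][0]++ -> VV[0]=[3, 0], msg_vec=[3, 0]; VV[1]=max(VV[1],msg_vec) then VV[1][1]++ -> VV[1]=[3, 2]
Event 4: LOCAL 1: VV[1][1]++ -> VV[1]=[3, 3]
Event 5: SEND 0->1: VV[0][0]++ -> VV[0]=[4, 0], msg_vec=[4, 0]; VV[1]=max(VV[1],msg_vec) then VV[1][1]++ -> VV[1]=[4, 4]
Event 6: LOCAL 1: VV[1][1]++ -> VV[1]=[4, 5]
Event 7: LOCAL 1: VV[1][1]++ -> VV[1]=[4, 6]
Event 8: SEND 1->0: VV[1][1]++ -> VV[1]=[4, 7], msg_vec=[4, 7]; VV[0]=max(VV[0],msg_vec) then VV[0][0]++ -> VV[0]=[5, 7]
Final vectors: VV[0]=[5, 7]; VV[1]=[4, 7]

Answer: 5 7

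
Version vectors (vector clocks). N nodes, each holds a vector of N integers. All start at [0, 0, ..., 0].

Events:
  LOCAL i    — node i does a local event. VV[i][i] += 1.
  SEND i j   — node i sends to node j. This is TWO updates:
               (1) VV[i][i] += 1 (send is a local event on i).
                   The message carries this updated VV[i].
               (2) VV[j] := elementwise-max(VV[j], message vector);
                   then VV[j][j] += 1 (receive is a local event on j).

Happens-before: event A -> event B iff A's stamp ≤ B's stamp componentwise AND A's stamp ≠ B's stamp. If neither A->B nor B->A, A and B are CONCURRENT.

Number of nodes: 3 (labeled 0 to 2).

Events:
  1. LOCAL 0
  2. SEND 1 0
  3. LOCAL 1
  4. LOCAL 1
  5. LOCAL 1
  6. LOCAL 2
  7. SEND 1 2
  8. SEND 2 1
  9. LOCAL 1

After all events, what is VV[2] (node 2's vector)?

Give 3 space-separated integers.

Initial: VV[0]=[0, 0, 0]
Initial: VV[1]=[0, 0, 0]
Initial: VV[2]=[0, 0, 0]
Event 1: LOCAL 0: VV[0][0]++ -> VV[0]=[1, 0, 0]
Event 2: SEND 1->0: VV[1][1]++ -> VV[1]=[0, 1, 0], msg_vec=[0, 1, 0]; VV[0]=max(VV[0],msg_vec) then VV[0][0]++ -> VV[0]=[2, 1, 0]
Event 3: LOCAL 1: VV[1][1]++ -> VV[1]=[0, 2, 0]
Event 4: LOCAL 1: VV[1][1]++ -> VV[1]=[0, 3, 0]
Event 5: LOCAL 1: VV[1][1]++ -> VV[1]=[0, 4, 0]
Event 6: LOCAL 2: VV[2][2]++ -> VV[2]=[0, 0, 1]
Event 7: SEND 1->2: VV[1][1]++ -> VV[1]=[0, 5, 0], msg_vec=[0, 5, 0]; VV[2]=max(VV[2],msg_vec) then VV[2][2]++ -> VV[2]=[0, 5, 2]
Event 8: SEND 2->1: VV[2][2]++ -> VV[2]=[0, 5, 3], msg_vec=[0, 5, 3]; VV[1]=max(VV[1],msg_vec) then VV[1][1]++ -> VV[1]=[0, 6, 3]
Event 9: LOCAL 1: VV[1][1]++ -> VV[1]=[0, 7, 3]
Final vectors: VV[0]=[2, 1, 0]; VV[1]=[0, 7, 3]; VV[2]=[0, 5, 3]

Answer: 0 5 3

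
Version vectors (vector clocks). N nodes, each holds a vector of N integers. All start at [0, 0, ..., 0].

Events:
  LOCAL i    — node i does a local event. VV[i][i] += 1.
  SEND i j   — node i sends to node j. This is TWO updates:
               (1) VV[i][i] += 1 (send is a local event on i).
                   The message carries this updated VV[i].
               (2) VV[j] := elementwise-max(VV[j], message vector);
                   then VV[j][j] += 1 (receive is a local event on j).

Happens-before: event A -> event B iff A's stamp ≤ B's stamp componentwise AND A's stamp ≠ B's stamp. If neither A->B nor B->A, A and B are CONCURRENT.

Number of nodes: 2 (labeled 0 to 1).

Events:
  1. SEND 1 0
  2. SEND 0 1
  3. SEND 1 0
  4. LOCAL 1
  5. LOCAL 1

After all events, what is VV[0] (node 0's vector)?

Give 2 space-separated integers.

Answer: 3 3

Derivation:
Initial: VV[0]=[0, 0]
Initial: VV[1]=[0, 0]
Event 1: SEND 1->0: VV[1][1]++ -> VV[1]=[0, 1], msg_vec=[0, 1]; VV[0]=max(VV[0],msg_vec) then VV[0][0]++ -> VV[0]=[1, 1]
Event 2: SEND 0->1: VV[0][0]++ -> VV[0]=[2, 1], msg_vec=[2, 1]; VV[1]=max(VV[1],msg_vec) then VV[1][1]++ -> VV[1]=[2, 2]
Event 3: SEND 1->0: VV[1][1]++ -> VV[1]=[2, 3], msg_vec=[2, 3]; VV[0]=max(VV[0],msg_vec) then VV[0][0]++ -> VV[0]=[3, 3]
Event 4: LOCAL 1: VV[1][1]++ -> VV[1]=[2, 4]
Event 5: LOCAL 1: VV[1][1]++ -> VV[1]=[2, 5]
Final vectors: VV[0]=[3, 3]; VV[1]=[2, 5]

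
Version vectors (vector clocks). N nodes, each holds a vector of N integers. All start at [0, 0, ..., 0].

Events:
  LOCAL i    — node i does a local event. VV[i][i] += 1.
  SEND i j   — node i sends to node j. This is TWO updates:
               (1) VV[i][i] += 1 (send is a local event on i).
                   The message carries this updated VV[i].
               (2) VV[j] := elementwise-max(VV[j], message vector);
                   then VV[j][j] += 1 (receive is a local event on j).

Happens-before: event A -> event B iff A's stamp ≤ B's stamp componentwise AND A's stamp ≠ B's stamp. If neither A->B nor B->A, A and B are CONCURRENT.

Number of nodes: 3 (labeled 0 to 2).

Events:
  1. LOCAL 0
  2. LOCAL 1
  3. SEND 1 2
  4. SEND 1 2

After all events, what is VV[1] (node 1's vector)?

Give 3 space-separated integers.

Initial: VV[0]=[0, 0, 0]
Initial: VV[1]=[0, 0, 0]
Initial: VV[2]=[0, 0, 0]
Event 1: LOCAL 0: VV[0][0]++ -> VV[0]=[1, 0, 0]
Event 2: LOCAL 1: VV[1][1]++ -> VV[1]=[0, 1, 0]
Event 3: SEND 1->2: VV[1][1]++ -> VV[1]=[0, 2, 0], msg_vec=[0, 2, 0]; VV[2]=max(VV[2],msg_vec) then VV[2][2]++ -> VV[2]=[0, 2, 1]
Event 4: SEND 1->2: VV[1][1]++ -> VV[1]=[0, 3, 0], msg_vec=[0, 3, 0]; VV[2]=max(VV[2],msg_vec) then VV[2][2]++ -> VV[2]=[0, 3, 2]
Final vectors: VV[0]=[1, 0, 0]; VV[1]=[0, 3, 0]; VV[2]=[0, 3, 2]

Answer: 0 3 0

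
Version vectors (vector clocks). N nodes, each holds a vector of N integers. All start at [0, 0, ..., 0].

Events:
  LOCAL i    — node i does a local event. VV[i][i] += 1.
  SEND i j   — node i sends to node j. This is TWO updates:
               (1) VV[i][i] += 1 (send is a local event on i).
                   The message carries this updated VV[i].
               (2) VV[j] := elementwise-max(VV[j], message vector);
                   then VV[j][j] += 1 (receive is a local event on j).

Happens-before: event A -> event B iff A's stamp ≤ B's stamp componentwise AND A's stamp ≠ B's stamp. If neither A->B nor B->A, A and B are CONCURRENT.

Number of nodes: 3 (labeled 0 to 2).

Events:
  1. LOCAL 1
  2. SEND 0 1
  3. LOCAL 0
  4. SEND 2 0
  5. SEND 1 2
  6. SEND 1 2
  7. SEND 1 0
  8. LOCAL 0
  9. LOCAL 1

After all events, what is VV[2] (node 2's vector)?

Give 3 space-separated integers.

Initial: VV[0]=[0, 0, 0]
Initial: VV[1]=[0, 0, 0]
Initial: VV[2]=[0, 0, 0]
Event 1: LOCAL 1: VV[1][1]++ -> VV[1]=[0, 1, 0]
Event 2: SEND 0->1: VV[0][0]++ -> VV[0]=[1, 0, 0], msg_vec=[1, 0, 0]; VV[1]=max(VV[1],msg_vec) then VV[1][1]++ -> VV[1]=[1, 2, 0]
Event 3: LOCAL 0: VV[0][0]++ -> VV[0]=[2, 0, 0]
Event 4: SEND 2->0: VV[2][2]++ -> VV[2]=[0, 0, 1], msg_vec=[0, 0, 1]; VV[0]=max(VV[0],msg_vec) then VV[0][0]++ -> VV[0]=[3, 0, 1]
Event 5: SEND 1->2: VV[1][1]++ -> VV[1]=[1, 3, 0], msg_vec=[1, 3, 0]; VV[2]=max(VV[2],msg_vec) then VV[2][2]++ -> VV[2]=[1, 3, 2]
Event 6: SEND 1->2: VV[1][1]++ -> VV[1]=[1, 4, 0], msg_vec=[1, 4, 0]; VV[2]=max(VV[2],msg_vec) then VV[2][2]++ -> VV[2]=[1, 4, 3]
Event 7: SEND 1->0: VV[1][1]++ -> VV[1]=[1, 5, 0], msg_vec=[1, 5, 0]; VV[0]=max(VV[0],msg_vec) then VV[0][0]++ -> VV[0]=[4, 5, 1]
Event 8: LOCAL 0: VV[0][0]++ -> VV[0]=[5, 5, 1]
Event 9: LOCAL 1: VV[1][1]++ -> VV[1]=[1, 6, 0]
Final vectors: VV[0]=[5, 5, 1]; VV[1]=[1, 6, 0]; VV[2]=[1, 4, 3]

Answer: 1 4 3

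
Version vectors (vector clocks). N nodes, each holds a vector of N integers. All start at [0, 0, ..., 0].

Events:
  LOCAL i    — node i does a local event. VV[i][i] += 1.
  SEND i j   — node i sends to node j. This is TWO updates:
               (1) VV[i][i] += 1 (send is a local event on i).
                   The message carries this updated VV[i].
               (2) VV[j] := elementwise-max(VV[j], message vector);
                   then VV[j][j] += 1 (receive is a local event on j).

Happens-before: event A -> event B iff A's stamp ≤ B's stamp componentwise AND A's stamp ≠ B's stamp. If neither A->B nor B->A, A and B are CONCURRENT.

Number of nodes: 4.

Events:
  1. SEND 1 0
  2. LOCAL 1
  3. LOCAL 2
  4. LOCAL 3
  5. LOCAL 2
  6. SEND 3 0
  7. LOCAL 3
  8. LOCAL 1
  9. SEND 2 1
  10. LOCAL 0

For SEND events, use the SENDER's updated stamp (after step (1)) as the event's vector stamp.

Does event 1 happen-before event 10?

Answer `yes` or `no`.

Answer: yes

Derivation:
Initial: VV[0]=[0, 0, 0, 0]
Initial: VV[1]=[0, 0, 0, 0]
Initial: VV[2]=[0, 0, 0, 0]
Initial: VV[3]=[0, 0, 0, 0]
Event 1: SEND 1->0: VV[1][1]++ -> VV[1]=[0, 1, 0, 0], msg_vec=[0, 1, 0, 0]; VV[0]=max(VV[0],msg_vec) then VV[0][0]++ -> VV[0]=[1, 1, 0, 0]
Event 2: LOCAL 1: VV[1][1]++ -> VV[1]=[0, 2, 0, 0]
Event 3: LOCAL 2: VV[2][2]++ -> VV[2]=[0, 0, 1, 0]
Event 4: LOCAL 3: VV[3][3]++ -> VV[3]=[0, 0, 0, 1]
Event 5: LOCAL 2: VV[2][2]++ -> VV[2]=[0, 0, 2, 0]
Event 6: SEND 3->0: VV[3][3]++ -> VV[3]=[0, 0, 0, 2], msg_vec=[0, 0, 0, 2]; VV[0]=max(VV[0],msg_vec) then VV[0][0]++ -> VV[0]=[2, 1, 0, 2]
Event 7: LOCAL 3: VV[3][3]++ -> VV[3]=[0, 0, 0, 3]
Event 8: LOCAL 1: VV[1][1]++ -> VV[1]=[0, 3, 0, 0]
Event 9: SEND 2->1: VV[2][2]++ -> VV[2]=[0, 0, 3, 0], msg_vec=[0, 0, 3, 0]; VV[1]=max(VV[1],msg_vec) then VV[1][1]++ -> VV[1]=[0, 4, 3, 0]
Event 10: LOCAL 0: VV[0][0]++ -> VV[0]=[3, 1, 0, 2]
Event 1 stamp: [0, 1, 0, 0]
Event 10 stamp: [3, 1, 0, 2]
[0, 1, 0, 0] <= [3, 1, 0, 2]? True. Equal? False. Happens-before: True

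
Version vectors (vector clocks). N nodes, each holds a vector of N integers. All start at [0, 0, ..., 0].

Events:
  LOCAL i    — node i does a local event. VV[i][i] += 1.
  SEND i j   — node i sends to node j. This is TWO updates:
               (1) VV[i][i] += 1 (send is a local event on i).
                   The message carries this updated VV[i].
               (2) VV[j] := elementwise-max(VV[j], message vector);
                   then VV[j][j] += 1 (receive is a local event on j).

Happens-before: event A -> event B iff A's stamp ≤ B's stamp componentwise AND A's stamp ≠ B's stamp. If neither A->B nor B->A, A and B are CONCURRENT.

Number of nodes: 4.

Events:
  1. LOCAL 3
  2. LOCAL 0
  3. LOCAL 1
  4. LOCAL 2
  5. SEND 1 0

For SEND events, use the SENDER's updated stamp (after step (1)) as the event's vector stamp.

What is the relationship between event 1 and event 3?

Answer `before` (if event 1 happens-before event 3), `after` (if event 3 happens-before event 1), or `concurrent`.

Answer: concurrent

Derivation:
Initial: VV[0]=[0, 0, 0, 0]
Initial: VV[1]=[0, 0, 0, 0]
Initial: VV[2]=[0, 0, 0, 0]
Initial: VV[3]=[0, 0, 0, 0]
Event 1: LOCAL 3: VV[3][3]++ -> VV[3]=[0, 0, 0, 1]
Event 2: LOCAL 0: VV[0][0]++ -> VV[0]=[1, 0, 0, 0]
Event 3: LOCAL 1: VV[1][1]++ -> VV[1]=[0, 1, 0, 0]
Event 4: LOCAL 2: VV[2][2]++ -> VV[2]=[0, 0, 1, 0]
Event 5: SEND 1->0: VV[1][1]++ -> VV[1]=[0, 2, 0, 0], msg_vec=[0, 2, 0, 0]; VV[0]=max(VV[0],msg_vec) then VV[0][0]++ -> VV[0]=[2, 2, 0, 0]
Event 1 stamp: [0, 0, 0, 1]
Event 3 stamp: [0, 1, 0, 0]
[0, 0, 0, 1] <= [0, 1, 0, 0]? False
[0, 1, 0, 0] <= [0, 0, 0, 1]? False
Relation: concurrent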